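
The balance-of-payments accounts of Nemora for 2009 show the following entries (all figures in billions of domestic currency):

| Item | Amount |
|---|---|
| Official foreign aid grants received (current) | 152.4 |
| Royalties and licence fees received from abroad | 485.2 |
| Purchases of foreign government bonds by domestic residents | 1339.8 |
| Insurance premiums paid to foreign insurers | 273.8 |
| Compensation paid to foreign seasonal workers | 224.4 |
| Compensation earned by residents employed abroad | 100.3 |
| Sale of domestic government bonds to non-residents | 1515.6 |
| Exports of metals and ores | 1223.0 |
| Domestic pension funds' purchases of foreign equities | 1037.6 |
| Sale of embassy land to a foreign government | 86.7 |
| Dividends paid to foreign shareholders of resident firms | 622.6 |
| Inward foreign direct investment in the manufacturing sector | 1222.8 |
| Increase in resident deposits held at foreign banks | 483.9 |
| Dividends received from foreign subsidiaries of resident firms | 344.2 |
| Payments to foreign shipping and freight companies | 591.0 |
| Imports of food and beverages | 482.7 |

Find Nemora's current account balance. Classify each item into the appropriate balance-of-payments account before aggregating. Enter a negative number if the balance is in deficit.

Goods: -482.7 + 1223.0 = 740.3
Services: -273.8 - 591.0 + 485.2 = -379.6
Primary income: -224.4 + 344.2 - 622.6 + 100.3 = -402.5
Secondary income: 152.4
Current account = 740.3 + (-379.6) + (-402.5) + 152.4 = 110.6
(Excluded from the current account — financial account: purchases of foreign government bonds by domestic residents 1339.8, sale of domestic government bonds to non-residents 1515.6, domestic pension funds' purchases of foreign equities 1037.6, inward foreign direct investment in the manufacturing sector 1222.8, increase in resident deposits held at foreign banks 483.9; capital account: sale of embassy land to a foreign government 86.7.)

110.6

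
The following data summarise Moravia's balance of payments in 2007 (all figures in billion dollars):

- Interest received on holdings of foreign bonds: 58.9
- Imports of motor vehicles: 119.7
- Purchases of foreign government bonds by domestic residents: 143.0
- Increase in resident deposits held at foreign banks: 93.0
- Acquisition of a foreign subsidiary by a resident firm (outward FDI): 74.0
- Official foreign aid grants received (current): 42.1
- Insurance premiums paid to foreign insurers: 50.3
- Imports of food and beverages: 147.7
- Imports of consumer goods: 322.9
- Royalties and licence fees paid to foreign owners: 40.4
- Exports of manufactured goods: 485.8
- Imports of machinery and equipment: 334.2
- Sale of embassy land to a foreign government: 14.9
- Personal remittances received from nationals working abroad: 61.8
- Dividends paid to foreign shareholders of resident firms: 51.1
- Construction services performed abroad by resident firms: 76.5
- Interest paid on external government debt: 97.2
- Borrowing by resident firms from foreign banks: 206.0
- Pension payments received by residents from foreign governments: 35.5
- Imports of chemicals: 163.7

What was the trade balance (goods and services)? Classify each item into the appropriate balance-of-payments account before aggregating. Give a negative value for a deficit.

-616.6

Goods: -147.7 + 485.8 - 163.7 - 119.7 - 334.2 - 322.9 = -602.4
Services: -40.4 + 76.5 - 50.3 = -14.2
Trade balance = -602.4 + (-14.2) = -616.6
(Excluded from the trade balance — primary income: interest received on holdings of foreign bonds 58.9, dividends paid to foreign shareholders of resident firms 51.1, interest paid on external government debt 97.2; financial account: purchases of foreign government bonds by domestic residents 143.0, increase in resident deposits held at foreign banks 93.0, acquisition of a foreign subsidiary by a resident firm (outward FDI) 74.0, borrowing by resident firms from foreign banks 206.0; secondary income: official foreign aid grants received (current) 42.1, personal remittances received from nationals working abroad 61.8, pension payments received by residents from foreign governments 35.5; capital account: sale of embassy land to a foreign government 14.9.)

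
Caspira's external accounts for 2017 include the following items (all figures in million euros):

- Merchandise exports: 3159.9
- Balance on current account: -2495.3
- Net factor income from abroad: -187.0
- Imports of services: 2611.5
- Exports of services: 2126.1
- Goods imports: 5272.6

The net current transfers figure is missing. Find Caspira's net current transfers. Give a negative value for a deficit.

Current account = goods balance + services balance + net primary income + net secondary income
Sum of the known components = -2785.1
Net current transfers = CA - (known components) = -2495.3 - (-2785.1) = 289.8

289.8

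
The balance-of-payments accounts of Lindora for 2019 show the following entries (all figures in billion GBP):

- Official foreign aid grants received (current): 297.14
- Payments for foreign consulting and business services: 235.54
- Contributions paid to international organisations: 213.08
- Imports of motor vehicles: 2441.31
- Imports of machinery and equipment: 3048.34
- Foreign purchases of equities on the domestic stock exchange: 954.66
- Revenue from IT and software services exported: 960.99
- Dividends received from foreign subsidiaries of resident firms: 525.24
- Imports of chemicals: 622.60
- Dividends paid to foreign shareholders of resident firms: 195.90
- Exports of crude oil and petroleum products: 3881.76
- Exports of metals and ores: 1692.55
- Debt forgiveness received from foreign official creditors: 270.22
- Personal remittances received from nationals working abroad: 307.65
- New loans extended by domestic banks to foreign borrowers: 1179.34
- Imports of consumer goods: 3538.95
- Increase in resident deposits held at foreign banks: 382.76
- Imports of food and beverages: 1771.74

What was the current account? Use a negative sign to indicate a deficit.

-4402.13

Goods: -3538.95 - 622.60 - 2441.31 + 1692.55 - 1771.74 + 3881.76 - 3048.34 = -5848.63
Services: 960.99 - 235.54 = 725.45
Primary income: 525.24 - 195.90 = 329.34
Secondary income: -213.08 + 307.65 + 297.14 = 391.71
Current account = (-5848.63) + 725.45 + 329.34 + 391.71 = -4402.13
(Excluded from the current account — financial account: foreign purchases of equities on the domestic stock exchange 954.66, new loans extended by domestic banks to foreign borrowers 1179.34, increase in resident deposits held at foreign banks 382.76; capital account: debt forgiveness received from foreign official creditors 270.22.)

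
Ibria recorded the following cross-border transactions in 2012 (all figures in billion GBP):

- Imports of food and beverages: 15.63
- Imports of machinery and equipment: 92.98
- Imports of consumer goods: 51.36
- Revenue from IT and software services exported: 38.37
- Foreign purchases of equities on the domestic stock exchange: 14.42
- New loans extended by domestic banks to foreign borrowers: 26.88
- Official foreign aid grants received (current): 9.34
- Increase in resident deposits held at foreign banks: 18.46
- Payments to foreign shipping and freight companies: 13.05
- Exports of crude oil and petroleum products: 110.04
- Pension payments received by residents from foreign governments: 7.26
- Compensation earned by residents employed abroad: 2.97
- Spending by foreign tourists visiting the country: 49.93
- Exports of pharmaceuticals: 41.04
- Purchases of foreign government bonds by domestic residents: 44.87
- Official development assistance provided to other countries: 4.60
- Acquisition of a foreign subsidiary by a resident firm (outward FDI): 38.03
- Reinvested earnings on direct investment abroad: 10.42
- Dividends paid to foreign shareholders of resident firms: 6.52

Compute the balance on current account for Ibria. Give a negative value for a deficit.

85.23

Goods: -15.63 - 51.36 - 92.98 + 110.04 + 41.04 = -8.89
Services: 38.37 - 13.05 + 49.93 = 75.25
Primary income: -6.52 + 2.97 + 10.42 = 6.87
Secondary income: 7.26 - 4.60 + 9.34 = 12.00
Current account = (-8.89) + 75.25 + 6.87 + 12.00 = 85.23
(Excluded from the current account — financial account: foreign purchases of equities on the domestic stock exchange 14.42, new loans extended by domestic banks to foreign borrowers 26.88, increase in resident deposits held at foreign banks 18.46, purchases of foreign government bonds by domestic residents 44.87, acquisition of a foreign subsidiary by a resident firm (outward FDI) 38.03.)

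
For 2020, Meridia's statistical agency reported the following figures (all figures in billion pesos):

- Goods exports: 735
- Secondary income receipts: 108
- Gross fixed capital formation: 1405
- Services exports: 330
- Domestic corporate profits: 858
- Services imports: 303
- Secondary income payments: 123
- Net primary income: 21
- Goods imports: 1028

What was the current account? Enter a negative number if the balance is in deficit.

-260

Goods balance = 735 - 1028 = -293
Services balance = 330 - 303 = 27
Trade balance (goods + services) = -293 + 27 = -266
Net primary income = 21
Net secondary income = 108 - 123 = -15
Current account = -266 + 21 + (-15) = -260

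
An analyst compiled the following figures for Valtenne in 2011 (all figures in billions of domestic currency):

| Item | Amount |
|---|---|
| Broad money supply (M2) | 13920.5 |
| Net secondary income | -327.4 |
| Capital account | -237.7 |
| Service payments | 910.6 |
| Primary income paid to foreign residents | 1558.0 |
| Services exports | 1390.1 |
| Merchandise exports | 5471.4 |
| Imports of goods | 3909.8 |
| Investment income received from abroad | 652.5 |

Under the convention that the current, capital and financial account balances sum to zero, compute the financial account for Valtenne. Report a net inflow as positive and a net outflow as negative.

Goods balance = 5471.4 - 3909.8 = 1561.6
Services balance = 1390.1 - 910.6 = 479.5
Trade balance (goods + services) = 1561.6 + 479.5 = 2041.1
Net primary income = 652.5 - 1558.0 = -905.5
Net secondary income = -327.4
Current account = 2041.1 + (-905.5) + (-327.4) = 808.2
Financial account = -(808.2 + (-237.7)) = -570.5

-570.5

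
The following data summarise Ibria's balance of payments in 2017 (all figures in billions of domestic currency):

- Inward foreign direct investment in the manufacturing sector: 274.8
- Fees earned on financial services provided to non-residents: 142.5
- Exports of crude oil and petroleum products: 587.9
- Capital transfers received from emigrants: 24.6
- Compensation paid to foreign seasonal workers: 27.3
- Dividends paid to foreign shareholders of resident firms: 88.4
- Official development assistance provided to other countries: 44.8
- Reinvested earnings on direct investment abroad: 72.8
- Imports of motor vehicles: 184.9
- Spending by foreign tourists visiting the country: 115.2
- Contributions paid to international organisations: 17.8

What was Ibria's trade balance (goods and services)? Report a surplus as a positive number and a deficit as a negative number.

660.7

Goods: -184.9 + 587.9 = 403.0
Services: 142.5 + 115.2 = 257.7
Trade balance = 403.0 + 257.7 = 660.7
(Excluded from the trade balance — financial account: inward foreign direct investment in the manufacturing sector 274.8; capital account: capital transfers received from emigrants 24.6; primary income: compensation paid to foreign seasonal workers 27.3, dividends paid to foreign shareholders of resident firms 88.4, reinvested earnings on direct investment abroad 72.8; secondary income: official development assistance provided to other countries 44.8, contributions paid to international organisations 17.8.)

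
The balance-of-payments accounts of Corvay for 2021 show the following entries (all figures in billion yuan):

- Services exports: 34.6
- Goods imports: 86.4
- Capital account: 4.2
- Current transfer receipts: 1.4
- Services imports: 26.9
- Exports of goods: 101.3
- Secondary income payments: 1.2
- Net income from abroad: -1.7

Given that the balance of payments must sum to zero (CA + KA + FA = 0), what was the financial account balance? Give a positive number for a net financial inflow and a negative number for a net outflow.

-25.3

Goods balance = 101.3 - 86.4 = 14.9
Services balance = 34.6 - 26.9 = 7.7
Trade balance (goods + services) = 14.9 + 7.7 = 22.6
Net primary income = -1.7
Net secondary income = 1.4 - 1.2 = 0.2
Current account = 22.6 + (-1.7) + 0.2 = 21.1
Financial account = -(21.1 + 4.2) = -25.3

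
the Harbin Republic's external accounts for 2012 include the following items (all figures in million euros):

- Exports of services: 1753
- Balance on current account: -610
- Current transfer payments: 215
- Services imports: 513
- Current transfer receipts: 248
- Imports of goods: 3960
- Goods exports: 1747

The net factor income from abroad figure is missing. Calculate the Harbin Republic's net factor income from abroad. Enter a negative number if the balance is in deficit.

Current account = goods balance + services balance + net primary income + net secondary income
Sum of the known components = -940
Net factor income from abroad = CA - (known components) = -610 - (-940) = 330

330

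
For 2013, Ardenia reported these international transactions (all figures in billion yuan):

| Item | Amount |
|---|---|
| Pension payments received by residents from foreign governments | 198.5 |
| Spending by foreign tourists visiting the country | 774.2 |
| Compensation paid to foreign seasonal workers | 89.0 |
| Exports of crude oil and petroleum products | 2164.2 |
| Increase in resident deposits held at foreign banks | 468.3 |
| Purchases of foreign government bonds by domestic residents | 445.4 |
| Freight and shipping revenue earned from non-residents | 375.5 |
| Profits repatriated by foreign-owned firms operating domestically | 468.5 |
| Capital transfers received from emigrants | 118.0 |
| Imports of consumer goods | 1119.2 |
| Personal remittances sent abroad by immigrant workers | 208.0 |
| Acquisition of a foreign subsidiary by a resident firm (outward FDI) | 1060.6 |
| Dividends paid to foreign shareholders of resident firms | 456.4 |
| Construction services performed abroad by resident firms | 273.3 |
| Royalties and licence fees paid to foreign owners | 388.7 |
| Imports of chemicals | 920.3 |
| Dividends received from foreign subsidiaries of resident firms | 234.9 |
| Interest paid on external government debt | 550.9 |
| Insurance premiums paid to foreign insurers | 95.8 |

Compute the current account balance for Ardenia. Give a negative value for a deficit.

-276.2

Goods: 2164.2 - 1119.2 - 920.3 = 124.7
Services: -388.7 + 774.2 - 95.8 + 273.3 + 375.5 = 938.5
Primary income: -468.5 + 234.9 - 550.9 - 456.4 - 89.0 = -1329.9
Secondary income: 198.5 - 208.0 = -9.5
Current account = 124.7 + 938.5 + (-1329.9) + (-9.5) = -276.2
(Excluded from the current account — financial account: increase in resident deposits held at foreign banks 468.3, purchases of foreign government bonds by domestic residents 445.4, acquisition of a foreign subsidiary by a resident firm (outward FDI) 1060.6; capital account: capital transfers received from emigrants 118.0.)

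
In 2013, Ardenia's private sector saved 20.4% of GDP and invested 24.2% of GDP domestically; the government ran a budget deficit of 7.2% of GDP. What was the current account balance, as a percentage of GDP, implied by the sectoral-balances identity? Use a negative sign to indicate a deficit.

-11.0

By the sectoral-balances identity, CA = (S_private - I) + (T - G).
Private balance = 20.4 - 24.2 = -3.8
Government balance (T - G) = -7.2
CA = -3.8 + (-7.2) = -11.0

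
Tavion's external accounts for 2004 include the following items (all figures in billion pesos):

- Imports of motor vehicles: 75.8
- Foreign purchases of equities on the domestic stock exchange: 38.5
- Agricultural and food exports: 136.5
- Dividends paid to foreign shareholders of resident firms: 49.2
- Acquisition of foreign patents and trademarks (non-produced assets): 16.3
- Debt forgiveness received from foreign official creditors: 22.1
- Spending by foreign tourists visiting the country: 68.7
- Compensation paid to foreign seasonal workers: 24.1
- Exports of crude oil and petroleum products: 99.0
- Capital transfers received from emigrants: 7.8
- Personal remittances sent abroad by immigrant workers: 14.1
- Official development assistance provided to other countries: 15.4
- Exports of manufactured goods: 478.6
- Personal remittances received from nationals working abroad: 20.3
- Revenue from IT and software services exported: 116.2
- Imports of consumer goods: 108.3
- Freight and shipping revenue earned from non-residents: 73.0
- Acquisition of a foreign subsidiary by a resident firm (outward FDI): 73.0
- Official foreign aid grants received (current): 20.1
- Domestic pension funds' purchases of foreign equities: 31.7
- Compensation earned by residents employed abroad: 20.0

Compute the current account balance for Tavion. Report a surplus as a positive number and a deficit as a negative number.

745.5

Goods: 136.5 + 478.6 - 75.8 - 108.3 + 99.0 = 530.0
Services: 73.0 + 68.7 + 116.2 = 257.9
Primary income: -24.1 + 20.0 - 49.2 = -53.3
Secondary income: -14.1 + 20.1 + 20.3 - 15.4 = 10.9
Current account = 530.0 + 257.9 + (-53.3) + 10.9 = 745.5
(Excluded from the current account — financial account: foreign purchases of equities on the domestic stock exchange 38.5, acquisition of a foreign subsidiary by a resident firm (outward FDI) 73.0, domestic pension funds' purchases of foreign equities 31.7; capital account: acquisition of foreign patents and trademarks (non-produced assets) 16.3, debt forgiveness received from foreign official creditors 22.1, capital transfers received from emigrants 7.8.)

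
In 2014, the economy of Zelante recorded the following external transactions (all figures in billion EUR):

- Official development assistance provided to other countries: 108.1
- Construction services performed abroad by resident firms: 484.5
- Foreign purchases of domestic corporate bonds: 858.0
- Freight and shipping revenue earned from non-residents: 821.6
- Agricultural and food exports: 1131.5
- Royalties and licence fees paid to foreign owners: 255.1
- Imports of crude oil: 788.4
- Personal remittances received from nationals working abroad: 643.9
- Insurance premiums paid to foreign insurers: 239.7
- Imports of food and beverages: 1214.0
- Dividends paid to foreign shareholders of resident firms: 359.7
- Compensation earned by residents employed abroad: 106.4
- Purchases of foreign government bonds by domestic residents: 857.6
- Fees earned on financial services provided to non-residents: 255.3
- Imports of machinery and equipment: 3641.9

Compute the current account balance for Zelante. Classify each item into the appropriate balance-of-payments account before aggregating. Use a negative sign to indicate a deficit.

Goods: -3641.9 - 1214.0 + 1131.5 - 788.4 = -4512.8
Services: 255.3 - 239.7 - 255.1 + 484.5 + 821.6 = 1066.6
Primary income: 106.4 - 359.7 = -253.3
Secondary income: -108.1 + 643.9 = 535.8
Current account = (-4512.8) + 1066.6 + (-253.3) + 535.8 = -3163.7
(Excluded from the current account — financial account: foreign purchases of domestic corporate bonds 858.0, purchases of foreign government bonds by domestic residents 857.6.)

-3163.7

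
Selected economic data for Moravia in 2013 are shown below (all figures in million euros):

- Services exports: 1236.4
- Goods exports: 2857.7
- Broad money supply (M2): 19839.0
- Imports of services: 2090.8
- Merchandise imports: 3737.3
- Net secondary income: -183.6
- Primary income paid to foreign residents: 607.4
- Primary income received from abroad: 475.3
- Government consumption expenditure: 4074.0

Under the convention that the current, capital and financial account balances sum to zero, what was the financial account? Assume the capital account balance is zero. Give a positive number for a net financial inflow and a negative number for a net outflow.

2049.7

Goods balance = 2857.7 - 3737.3 = -879.6
Services balance = 1236.4 - 2090.8 = -854.4
Trade balance (goods + services) = -879.6 + (-854.4) = -1734.0
Net primary income = 475.3 - 607.4 = -132.1
Net secondary income = -183.6
Current account = -1734.0 + (-132.1) + (-183.6) = -2049.7
Financial account = -(-2049.7) = 2049.7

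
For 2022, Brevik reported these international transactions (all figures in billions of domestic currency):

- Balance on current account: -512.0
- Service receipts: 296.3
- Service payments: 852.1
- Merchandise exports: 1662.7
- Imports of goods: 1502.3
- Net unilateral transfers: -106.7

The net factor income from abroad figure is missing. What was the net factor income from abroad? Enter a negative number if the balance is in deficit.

Current account = goods balance + services balance + net primary income + net secondary income
Sum of the known components = -502.1
Net factor income from abroad = CA - (known components) = -512.0 - (-502.1) = -9.9

-9.9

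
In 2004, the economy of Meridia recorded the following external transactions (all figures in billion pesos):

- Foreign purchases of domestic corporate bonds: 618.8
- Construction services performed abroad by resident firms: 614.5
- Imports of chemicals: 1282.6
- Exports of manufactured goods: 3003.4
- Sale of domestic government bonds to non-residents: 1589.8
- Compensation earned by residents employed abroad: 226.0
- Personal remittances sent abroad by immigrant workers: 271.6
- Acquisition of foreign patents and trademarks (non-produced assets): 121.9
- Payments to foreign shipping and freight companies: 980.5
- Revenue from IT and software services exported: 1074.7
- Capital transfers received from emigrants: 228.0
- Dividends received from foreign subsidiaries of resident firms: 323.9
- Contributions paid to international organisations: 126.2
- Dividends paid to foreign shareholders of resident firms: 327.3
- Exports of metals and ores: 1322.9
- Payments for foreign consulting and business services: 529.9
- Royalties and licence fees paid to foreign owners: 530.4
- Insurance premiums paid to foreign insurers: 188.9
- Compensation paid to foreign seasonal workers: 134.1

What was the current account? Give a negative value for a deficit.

2193.9

Goods: -1282.6 + 3003.4 + 1322.9 = 3043.7
Services: 614.5 - 980.5 - 188.9 - 529.9 - 530.4 + 1074.7 = -540.5
Primary income: -134.1 + 226.0 - 327.3 + 323.9 = 88.5
Secondary income: -271.6 - 126.2 = -397.8
Current account = 3043.7 + (-540.5) + 88.5 + (-397.8) = 2193.9
(Excluded from the current account — financial account: foreign purchases of domestic corporate bonds 618.8, sale of domestic government bonds to non-residents 1589.8; capital account: acquisition of foreign patents and trademarks (non-produced assets) 121.9, capital transfers received from emigrants 228.0.)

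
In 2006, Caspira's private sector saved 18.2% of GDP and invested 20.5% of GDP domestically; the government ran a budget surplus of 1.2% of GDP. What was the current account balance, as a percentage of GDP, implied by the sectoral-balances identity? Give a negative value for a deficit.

By the sectoral-balances identity, CA = (S_private - I) + (T - G).
Private balance = 18.2 - 20.5 = -2.3
Government balance (T - G) = 1.2
CA = -2.3 + 1.2 = -1.1

-1.1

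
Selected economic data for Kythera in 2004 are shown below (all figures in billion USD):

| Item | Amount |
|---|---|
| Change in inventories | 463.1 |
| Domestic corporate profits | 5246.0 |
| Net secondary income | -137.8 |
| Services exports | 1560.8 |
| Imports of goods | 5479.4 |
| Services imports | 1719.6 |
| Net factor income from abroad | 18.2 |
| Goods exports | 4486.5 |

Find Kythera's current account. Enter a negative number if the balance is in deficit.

Goods balance = 4486.5 - 5479.4 = -992.9
Services balance = 1560.8 - 1719.6 = -158.8
Trade balance (goods + services) = -992.9 + (-158.8) = -1151.7
Net primary income = 18.2
Net secondary income = -137.8
Current account = -1151.7 + 18.2 + (-137.8) = -1271.3

-1271.3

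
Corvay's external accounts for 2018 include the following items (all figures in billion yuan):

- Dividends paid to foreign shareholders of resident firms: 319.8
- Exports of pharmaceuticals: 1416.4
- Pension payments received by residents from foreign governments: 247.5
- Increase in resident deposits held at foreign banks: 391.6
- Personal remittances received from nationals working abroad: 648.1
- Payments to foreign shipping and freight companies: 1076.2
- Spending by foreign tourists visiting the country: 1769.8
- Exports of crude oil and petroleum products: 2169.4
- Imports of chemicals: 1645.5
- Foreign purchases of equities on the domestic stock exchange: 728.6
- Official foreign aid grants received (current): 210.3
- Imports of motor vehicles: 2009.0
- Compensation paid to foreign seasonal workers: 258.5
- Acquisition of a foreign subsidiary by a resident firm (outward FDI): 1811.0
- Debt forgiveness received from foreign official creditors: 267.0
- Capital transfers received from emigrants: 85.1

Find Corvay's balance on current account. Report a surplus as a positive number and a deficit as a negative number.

Goods: 1416.4 - 2009.0 - 1645.5 + 2169.4 = -68.7
Services: -1076.2 + 1769.8 = 693.6
Primary income: -258.5 - 319.8 = -578.3
Secondary income: 210.3 + 648.1 + 247.5 = 1105.9
Current account = (-68.7) + 693.6 + (-578.3) + 1105.9 = 1152.5
(Excluded from the current account — financial account: increase in resident deposits held at foreign banks 391.6, foreign purchases of equities on the domestic stock exchange 728.6, acquisition of a foreign subsidiary by a resident firm (outward FDI) 1811.0; capital account: debt forgiveness received from foreign official creditors 267.0, capital transfers received from emigrants 85.1.)

1152.5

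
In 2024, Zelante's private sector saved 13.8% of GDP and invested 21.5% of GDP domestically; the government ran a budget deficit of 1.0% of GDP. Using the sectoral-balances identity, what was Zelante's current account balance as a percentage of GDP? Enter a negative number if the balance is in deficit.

By the sectoral-balances identity, CA = (S_private - I) + (T - G).
Private balance = 13.8 - 21.5 = -7.7
Government balance (T - G) = -1.0
CA = -7.7 + (-1.0) = -8.7

-8.7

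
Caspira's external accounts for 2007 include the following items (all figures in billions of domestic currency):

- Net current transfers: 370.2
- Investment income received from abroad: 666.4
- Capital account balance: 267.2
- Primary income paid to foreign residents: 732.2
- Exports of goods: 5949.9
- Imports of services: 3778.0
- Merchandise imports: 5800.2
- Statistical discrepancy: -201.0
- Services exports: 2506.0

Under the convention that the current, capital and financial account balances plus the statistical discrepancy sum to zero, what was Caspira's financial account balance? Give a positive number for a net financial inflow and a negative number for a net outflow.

751.7

Goods balance = 5949.9 - 5800.2 = 149.7
Services balance = 2506.0 - 3778.0 = -1272.0
Trade balance (goods + services) = 149.7 + (-1272.0) = -1122.3
Net primary income = 666.4 - 732.2 = -65.8
Net secondary income = 370.2
Current account = -1122.3 + (-65.8) + 370.2 = -817.9
Financial account = -(-817.9 + 267.2 + (-201.0)) = 751.7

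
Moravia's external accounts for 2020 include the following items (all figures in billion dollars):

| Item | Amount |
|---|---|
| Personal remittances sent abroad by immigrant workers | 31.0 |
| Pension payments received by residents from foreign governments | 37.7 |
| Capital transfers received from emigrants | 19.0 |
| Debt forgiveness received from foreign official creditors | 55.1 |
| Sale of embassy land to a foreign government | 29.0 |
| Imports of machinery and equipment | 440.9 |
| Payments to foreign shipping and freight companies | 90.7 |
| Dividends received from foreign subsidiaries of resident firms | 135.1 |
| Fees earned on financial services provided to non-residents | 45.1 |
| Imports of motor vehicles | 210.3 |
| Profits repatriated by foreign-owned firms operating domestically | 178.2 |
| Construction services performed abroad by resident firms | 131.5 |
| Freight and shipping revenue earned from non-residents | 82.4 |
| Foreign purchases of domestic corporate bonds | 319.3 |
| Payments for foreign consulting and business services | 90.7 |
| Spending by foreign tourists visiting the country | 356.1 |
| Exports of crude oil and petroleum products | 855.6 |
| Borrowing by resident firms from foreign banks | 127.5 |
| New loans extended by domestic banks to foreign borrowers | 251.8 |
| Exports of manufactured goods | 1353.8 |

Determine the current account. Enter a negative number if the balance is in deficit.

Goods: -440.9 - 210.3 + 1353.8 + 855.6 = 1558.2
Services: 131.5 + 45.1 + 356.1 - 90.7 + 82.4 - 90.7 = 433.7
Primary income: 135.1 - 178.2 = -43.1
Secondary income: -31.0 + 37.7 = 6.7
Current account = 1558.2 + 433.7 + (-43.1) + 6.7 = 1955.5
(Excluded from the current account — capital account: capital transfers received from emigrants 19.0, debt forgiveness received from foreign official creditors 55.1, sale of embassy land to a foreign government 29.0; financial account: foreign purchases of domestic corporate bonds 319.3, borrowing by resident firms from foreign banks 127.5, new loans extended by domestic banks to foreign borrowers 251.8.)

1955.5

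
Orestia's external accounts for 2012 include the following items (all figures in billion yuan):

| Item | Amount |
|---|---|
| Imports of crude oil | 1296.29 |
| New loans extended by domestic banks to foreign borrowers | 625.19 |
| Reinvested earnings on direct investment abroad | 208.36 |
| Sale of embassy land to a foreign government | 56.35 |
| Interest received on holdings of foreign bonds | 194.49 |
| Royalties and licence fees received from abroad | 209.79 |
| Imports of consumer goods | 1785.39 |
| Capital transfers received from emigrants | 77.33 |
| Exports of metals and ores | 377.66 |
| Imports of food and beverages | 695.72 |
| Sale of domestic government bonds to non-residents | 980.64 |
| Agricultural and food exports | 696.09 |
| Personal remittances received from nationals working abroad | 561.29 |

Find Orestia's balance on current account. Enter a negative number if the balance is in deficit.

Goods: -695.72 + 696.09 + 377.66 - 1296.29 - 1785.39 = -2703.65
Services: 209.79
Primary income: 208.36 + 194.49 = 402.85
Secondary income: 561.29
Current account = (-2703.65) + 209.79 + 402.85 + 561.29 = -1529.72
(Excluded from the current account — financial account: new loans extended by domestic banks to foreign borrowers 625.19, sale of domestic government bonds to non-residents 980.64; capital account: sale of embassy land to a foreign government 56.35, capital transfers received from emigrants 77.33.)

-1529.72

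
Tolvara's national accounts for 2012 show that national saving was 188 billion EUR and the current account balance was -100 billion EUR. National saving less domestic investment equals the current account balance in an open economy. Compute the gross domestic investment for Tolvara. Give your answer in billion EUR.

I = S - CA = 188 - (-100) = 288

288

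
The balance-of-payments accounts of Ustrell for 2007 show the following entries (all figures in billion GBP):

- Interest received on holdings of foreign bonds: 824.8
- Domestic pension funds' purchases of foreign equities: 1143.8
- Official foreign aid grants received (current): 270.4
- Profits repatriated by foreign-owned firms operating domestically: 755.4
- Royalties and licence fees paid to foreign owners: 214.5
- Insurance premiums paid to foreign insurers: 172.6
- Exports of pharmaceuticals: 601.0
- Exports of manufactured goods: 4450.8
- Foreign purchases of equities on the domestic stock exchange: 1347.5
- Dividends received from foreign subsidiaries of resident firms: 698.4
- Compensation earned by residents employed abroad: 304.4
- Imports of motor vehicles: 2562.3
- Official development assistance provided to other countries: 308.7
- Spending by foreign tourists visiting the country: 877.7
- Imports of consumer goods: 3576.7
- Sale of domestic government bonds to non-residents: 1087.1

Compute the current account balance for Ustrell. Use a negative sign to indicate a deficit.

Goods: -3576.7 - 2562.3 + 4450.8 + 601.0 = -1087.2
Services: -214.5 - 172.6 + 877.7 = 490.6
Primary income: -755.4 + 824.8 + 304.4 + 698.4 = 1072.2
Secondary income: 270.4 - 308.7 = -38.3
Current account = (-1087.2) + 490.6 + 1072.2 + (-38.3) = 437.3
(Excluded from the current account — financial account: domestic pension funds' purchases of foreign equities 1143.8, foreign purchases of equities on the domestic stock exchange 1347.5, sale of domestic government bonds to non-residents 1087.1.)

437.3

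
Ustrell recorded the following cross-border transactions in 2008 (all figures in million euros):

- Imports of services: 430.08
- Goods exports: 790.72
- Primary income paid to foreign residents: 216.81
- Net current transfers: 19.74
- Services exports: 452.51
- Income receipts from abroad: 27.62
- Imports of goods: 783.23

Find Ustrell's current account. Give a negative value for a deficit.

Goods balance = 790.72 - 783.23 = 7.49
Services balance = 452.51 - 430.08 = 22.43
Trade balance (goods + services) = 7.49 + 22.43 = 29.92
Net primary income = 27.62 - 216.81 = -189.19
Net secondary income = 19.74
Current account = 29.92 + (-189.19) + 19.74 = -139.53

-139.53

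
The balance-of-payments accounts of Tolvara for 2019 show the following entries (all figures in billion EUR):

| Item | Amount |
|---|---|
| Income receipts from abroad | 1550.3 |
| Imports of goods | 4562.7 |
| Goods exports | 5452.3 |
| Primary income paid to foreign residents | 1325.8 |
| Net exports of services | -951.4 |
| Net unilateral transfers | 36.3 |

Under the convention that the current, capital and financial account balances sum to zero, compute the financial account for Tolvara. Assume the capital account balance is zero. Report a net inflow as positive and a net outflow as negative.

Goods balance = 5452.3 - 4562.7 = 889.6
Services balance = -951.4
Trade balance (goods + services) = 889.6 + (-951.4) = -61.8
Net primary income = 1550.3 - 1325.8 = 224.5
Net secondary income = 36.3
Current account = -61.8 + 224.5 + 36.3 = 199.0
Financial account = -(199.0) = -199.0

-199.0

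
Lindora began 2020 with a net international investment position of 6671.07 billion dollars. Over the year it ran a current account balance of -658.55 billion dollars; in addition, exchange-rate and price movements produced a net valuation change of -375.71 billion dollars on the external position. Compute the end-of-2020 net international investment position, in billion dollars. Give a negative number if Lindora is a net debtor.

5636.81

Change in NIIP = current account + net valuation change = -658.55 + (-375.71) = -1034.26
End-of-year NIIP = 6671.07 + (-1034.26) = 5636.81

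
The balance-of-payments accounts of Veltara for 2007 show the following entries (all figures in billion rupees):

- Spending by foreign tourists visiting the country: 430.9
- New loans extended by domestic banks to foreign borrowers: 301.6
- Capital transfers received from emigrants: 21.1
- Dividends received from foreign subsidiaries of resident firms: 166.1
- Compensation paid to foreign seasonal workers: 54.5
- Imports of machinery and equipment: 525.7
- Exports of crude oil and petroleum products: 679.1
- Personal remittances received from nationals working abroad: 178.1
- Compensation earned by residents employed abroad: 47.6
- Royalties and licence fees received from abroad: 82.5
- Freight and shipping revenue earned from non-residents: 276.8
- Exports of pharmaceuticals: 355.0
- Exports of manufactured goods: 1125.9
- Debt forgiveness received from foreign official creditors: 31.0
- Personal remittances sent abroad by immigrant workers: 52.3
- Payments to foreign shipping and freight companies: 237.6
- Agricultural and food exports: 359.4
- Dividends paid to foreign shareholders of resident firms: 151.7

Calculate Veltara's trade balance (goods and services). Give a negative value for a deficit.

2546.3

Goods: 355.0 - 525.7 + 359.4 + 1125.9 + 679.1 = 1993.7
Services: -237.6 + 430.9 + 276.8 + 82.5 = 552.6
Trade balance = 1993.7 + 552.6 = 2546.3
(Excluded from the trade balance — financial account: new loans extended by domestic banks to foreign borrowers 301.6; capital account: capital transfers received from emigrants 21.1, debt forgiveness received from foreign official creditors 31.0; primary income: dividends received from foreign subsidiaries of resident firms 166.1, compensation paid to foreign seasonal workers 54.5, compensation earned by residents employed abroad 47.6, dividends paid to foreign shareholders of resident firms 151.7; secondary income: personal remittances received from nationals working abroad 178.1, personal remittances sent abroad by immigrant workers 52.3.)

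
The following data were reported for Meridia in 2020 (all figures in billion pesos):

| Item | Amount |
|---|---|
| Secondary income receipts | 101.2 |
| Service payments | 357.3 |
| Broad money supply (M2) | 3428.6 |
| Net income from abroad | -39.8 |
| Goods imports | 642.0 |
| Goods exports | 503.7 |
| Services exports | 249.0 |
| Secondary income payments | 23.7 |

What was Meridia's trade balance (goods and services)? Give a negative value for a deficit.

-246.6

Goods balance = 503.7 - 642.0 = -138.3
Services balance = 249.0 - 357.3 = -108.3
Trade balance (goods + services) = -138.3 + (-108.3) = -246.6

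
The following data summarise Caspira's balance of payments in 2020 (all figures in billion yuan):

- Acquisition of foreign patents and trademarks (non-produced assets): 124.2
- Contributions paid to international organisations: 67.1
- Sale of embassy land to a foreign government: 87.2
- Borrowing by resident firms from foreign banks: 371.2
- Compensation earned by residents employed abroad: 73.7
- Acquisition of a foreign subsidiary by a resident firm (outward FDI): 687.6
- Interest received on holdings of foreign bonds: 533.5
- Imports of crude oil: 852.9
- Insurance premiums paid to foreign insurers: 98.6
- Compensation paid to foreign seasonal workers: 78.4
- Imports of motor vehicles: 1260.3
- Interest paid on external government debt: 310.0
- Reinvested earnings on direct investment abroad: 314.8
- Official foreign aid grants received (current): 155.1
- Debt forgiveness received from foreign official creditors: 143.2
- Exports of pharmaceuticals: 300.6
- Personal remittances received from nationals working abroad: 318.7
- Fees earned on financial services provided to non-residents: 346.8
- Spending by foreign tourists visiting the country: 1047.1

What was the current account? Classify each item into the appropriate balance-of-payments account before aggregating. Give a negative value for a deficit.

423.0

Goods: -852.9 + 300.6 - 1260.3 = -1812.6
Services: 346.8 - 98.6 + 1047.1 = 1295.3
Primary income: 73.7 + 533.5 - 310.0 - 78.4 + 314.8 = 533.6
Secondary income: 318.7 + 155.1 - 67.1 = 406.7
Current account = (-1812.6) + 1295.3 + 533.6 + 406.7 = 423.0
(Excluded from the current account — capital account: acquisition of foreign patents and trademarks (non-produced assets) 124.2, sale of embassy land to a foreign government 87.2, debt forgiveness received from foreign official creditors 143.2; financial account: borrowing by resident firms from foreign banks 371.2, acquisition of a foreign subsidiary by a resident firm (outward FDI) 687.6.)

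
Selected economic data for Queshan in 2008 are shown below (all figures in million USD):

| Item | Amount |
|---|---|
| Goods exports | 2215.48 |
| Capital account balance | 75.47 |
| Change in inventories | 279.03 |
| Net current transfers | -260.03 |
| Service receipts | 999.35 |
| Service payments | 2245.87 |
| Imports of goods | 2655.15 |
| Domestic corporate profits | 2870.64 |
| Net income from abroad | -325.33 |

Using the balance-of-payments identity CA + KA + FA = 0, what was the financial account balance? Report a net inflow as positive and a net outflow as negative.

Goods balance = 2215.48 - 2655.15 = -439.67
Services balance = 999.35 - 2245.87 = -1246.52
Trade balance (goods + services) = -439.67 + (-1246.52) = -1686.19
Net primary income = -325.33
Net secondary income = -260.03
Current account = -1686.19 + (-325.33) + (-260.03) = -2271.55
Financial account = -(-2271.55 + 75.47) = 2196.08

2196.08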